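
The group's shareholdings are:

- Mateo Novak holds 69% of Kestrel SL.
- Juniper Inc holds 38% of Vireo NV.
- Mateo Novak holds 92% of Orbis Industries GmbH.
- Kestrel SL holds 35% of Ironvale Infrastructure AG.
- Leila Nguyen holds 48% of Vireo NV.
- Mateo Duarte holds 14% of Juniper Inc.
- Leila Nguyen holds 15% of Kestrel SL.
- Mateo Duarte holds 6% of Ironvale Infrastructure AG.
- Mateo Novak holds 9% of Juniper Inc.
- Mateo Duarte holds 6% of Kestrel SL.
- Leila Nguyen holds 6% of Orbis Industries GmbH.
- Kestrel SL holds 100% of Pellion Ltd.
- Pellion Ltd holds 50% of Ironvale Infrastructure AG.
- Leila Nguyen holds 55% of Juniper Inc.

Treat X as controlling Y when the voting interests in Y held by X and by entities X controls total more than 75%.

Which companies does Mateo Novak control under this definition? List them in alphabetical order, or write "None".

Orbis Industries GmbH

Mateo Novak holds 92% of Orbis, so Mateo Novak controls Orbis.
No other company's threshold is met.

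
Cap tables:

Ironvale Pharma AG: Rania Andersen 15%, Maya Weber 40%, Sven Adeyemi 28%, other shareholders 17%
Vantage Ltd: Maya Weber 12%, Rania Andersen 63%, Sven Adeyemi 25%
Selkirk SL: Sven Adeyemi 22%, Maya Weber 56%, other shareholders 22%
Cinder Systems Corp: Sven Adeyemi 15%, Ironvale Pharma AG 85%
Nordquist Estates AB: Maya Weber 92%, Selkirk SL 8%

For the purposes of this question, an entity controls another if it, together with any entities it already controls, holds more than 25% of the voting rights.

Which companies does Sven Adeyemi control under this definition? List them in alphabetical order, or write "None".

Cinder Systems Corp, Ironvale Pharma AG

Sven holds 28% of Ironvale, so Sven controls Ironvale.
Sven and Ironvale together hold 15% + 85% = 100% of Cinder, so Sven controls Cinder.
No other company's threshold is met.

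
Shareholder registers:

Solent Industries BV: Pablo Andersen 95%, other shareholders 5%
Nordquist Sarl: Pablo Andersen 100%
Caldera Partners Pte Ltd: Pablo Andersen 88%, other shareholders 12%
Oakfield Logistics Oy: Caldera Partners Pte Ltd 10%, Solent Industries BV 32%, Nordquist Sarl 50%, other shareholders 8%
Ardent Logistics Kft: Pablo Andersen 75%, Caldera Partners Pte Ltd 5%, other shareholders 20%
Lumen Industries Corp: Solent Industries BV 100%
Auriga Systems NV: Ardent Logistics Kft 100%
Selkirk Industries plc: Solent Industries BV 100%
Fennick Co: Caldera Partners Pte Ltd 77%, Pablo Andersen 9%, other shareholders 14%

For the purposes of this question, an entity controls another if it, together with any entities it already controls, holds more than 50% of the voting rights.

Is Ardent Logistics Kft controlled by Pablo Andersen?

Yes

Pablo holds 88% of Caldera, so Pablo controls Caldera.
Pablo and Caldera together hold 75% + 5% = 80% of Ardent, so Pablo controls Ardent.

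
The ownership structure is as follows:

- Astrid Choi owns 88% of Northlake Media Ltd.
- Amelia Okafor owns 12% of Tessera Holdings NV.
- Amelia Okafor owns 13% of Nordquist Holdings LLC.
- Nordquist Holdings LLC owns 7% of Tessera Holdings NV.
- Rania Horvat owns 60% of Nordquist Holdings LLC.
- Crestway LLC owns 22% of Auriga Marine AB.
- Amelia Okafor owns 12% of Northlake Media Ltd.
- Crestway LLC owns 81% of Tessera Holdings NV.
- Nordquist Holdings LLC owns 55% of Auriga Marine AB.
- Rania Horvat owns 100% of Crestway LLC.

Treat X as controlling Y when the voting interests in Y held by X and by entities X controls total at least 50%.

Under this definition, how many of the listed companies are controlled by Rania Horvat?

Rania holds 60% of Nordquist, so Rania controls Nordquist.
Rania holds 100% of Crestway, so Rania controls Crestway.
Crestway and Nordquist together hold 81% + 7% = 88% of Tessera, so Rania controls Tessera.
Nordquist and Crestway together hold 55% + 22% = 77% of Auriga, so Rania controls Auriga.
No other company's threshold is met.
Rania controls 4 companies.

4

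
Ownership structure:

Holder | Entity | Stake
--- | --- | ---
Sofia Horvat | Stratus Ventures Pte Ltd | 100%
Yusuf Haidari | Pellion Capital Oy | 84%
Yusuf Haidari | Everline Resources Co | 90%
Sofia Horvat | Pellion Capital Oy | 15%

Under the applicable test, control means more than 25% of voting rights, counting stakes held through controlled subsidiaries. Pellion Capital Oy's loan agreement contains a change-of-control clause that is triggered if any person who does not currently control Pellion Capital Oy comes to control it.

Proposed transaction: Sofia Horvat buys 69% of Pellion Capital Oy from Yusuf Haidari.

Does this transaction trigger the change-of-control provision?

Yes

The purchase adds only to Sofia's holdings (Yusuf's stake shrinks), so Sofia is the only person who could newly come to control Pellion.
Sofia holds 100% of Stratus, so Sofia controls Stratus.
In Pellion, Sofia's side holds only 15%, not > 25%.
So before the transaction, Sofia does not control Pellion.
After the purchase, Sofia's direct stake in Pellion rises to 15% + 69% = 84%, and Yusuf's stake falls to 15%.
Sofia holds 84% of Pellion, so Sofia controls Pellion.
Sofia did not control Pellion before and does after, so the clause is triggered.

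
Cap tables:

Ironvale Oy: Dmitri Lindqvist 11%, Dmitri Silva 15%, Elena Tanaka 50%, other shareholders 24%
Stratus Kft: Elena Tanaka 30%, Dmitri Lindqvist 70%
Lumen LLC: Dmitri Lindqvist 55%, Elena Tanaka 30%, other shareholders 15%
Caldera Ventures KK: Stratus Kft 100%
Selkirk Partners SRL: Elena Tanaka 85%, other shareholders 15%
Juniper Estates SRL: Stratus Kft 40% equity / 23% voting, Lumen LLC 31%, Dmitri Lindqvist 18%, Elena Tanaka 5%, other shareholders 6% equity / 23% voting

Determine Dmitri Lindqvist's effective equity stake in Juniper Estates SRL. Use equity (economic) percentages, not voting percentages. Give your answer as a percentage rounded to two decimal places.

63.05%

Dmitri Lindqvist reaches Juniper along 3 paths.
Via Stratus: 70% × 40% = 28%.
Via Lumen: 55% × 31% = 17.05%.
Direct stake: 18% = 18%.
Total: 28% + 17.05% + 18% = 63.05%.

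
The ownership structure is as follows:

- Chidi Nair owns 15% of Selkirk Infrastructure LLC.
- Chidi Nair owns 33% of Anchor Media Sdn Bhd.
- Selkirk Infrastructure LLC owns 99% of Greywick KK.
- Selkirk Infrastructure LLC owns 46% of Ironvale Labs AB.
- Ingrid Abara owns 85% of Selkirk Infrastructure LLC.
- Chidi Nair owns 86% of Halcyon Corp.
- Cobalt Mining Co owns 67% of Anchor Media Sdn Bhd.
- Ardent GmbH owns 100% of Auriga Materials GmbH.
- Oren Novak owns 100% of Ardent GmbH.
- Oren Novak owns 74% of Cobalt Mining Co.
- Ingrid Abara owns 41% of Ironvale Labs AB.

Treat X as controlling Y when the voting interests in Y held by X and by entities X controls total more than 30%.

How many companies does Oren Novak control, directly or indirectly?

Oren holds 100% of Ardent, so Oren controls Ardent.
Oren holds 74% of Cobalt, so Oren controls Cobalt.
Cobalt holds 67% of Anchor, so Oren controls Anchor.
Ardent holds 100% of Auriga, so Oren controls Auriga.
No other company's threshold is met.
Oren controls 4 companies.

4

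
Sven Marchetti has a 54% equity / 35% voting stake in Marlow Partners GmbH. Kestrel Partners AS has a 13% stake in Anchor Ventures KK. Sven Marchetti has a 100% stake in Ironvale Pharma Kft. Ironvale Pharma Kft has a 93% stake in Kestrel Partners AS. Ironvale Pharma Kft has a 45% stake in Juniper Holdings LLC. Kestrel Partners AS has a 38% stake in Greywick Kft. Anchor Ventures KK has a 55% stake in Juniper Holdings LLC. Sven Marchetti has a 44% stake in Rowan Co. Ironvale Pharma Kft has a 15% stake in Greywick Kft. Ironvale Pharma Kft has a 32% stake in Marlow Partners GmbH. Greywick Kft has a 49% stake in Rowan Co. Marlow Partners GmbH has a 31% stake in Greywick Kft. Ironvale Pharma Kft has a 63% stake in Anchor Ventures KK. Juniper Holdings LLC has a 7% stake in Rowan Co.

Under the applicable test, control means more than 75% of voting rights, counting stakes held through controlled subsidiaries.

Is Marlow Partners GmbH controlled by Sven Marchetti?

Sven holds 100% of Ironvale, so Sven controls Ironvale.
Ironvale holds 93% of Kestrel, so Sven controls Kestrel.
Ironvale and Kestrel together hold 63% + 13% = 76% of Anchor, so Sven controls Anchor.
Ironvale and Anchor together hold 45% + 55% = 100% of Juniper, so Sven controls Juniper.
In Marlow, Sven's side holds only 32% + 35% = 67%, not > 75%.
So Sven does not control Marlow.

No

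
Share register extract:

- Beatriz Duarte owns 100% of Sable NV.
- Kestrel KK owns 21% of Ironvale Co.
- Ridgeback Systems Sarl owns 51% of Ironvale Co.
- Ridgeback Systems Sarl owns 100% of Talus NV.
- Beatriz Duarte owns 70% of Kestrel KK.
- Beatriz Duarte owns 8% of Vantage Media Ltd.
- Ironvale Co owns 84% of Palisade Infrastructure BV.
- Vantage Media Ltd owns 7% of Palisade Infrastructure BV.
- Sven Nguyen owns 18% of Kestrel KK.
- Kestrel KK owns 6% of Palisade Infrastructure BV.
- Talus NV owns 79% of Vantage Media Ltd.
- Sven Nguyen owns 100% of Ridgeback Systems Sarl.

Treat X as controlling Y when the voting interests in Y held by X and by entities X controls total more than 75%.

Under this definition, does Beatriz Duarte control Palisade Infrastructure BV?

No

Beatriz holds 100% of Sable, so Beatriz controls Sable.
Neither Beatriz nor any entity Beatriz controls holds any voting interest in Palisade.
So Beatriz does not control Palisade.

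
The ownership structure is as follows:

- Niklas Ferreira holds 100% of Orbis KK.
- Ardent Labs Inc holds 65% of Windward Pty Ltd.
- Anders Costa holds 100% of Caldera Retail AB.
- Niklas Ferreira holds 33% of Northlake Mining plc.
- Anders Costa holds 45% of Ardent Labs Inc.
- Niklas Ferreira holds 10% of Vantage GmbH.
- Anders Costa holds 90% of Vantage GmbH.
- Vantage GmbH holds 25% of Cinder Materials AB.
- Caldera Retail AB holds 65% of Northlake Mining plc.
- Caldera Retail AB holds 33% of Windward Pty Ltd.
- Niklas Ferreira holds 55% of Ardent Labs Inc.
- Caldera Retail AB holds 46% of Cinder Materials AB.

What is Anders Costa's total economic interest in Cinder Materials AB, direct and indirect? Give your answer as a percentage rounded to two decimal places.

68.50%

Anders reaches Cinder along 2 paths.
Via Caldera: 100% × 46% = 46%.
Via Vantage: 90% × 25% = 22.5%.
Total: 46% + 22.5% = 68.5%.
Rounded: 68.50%.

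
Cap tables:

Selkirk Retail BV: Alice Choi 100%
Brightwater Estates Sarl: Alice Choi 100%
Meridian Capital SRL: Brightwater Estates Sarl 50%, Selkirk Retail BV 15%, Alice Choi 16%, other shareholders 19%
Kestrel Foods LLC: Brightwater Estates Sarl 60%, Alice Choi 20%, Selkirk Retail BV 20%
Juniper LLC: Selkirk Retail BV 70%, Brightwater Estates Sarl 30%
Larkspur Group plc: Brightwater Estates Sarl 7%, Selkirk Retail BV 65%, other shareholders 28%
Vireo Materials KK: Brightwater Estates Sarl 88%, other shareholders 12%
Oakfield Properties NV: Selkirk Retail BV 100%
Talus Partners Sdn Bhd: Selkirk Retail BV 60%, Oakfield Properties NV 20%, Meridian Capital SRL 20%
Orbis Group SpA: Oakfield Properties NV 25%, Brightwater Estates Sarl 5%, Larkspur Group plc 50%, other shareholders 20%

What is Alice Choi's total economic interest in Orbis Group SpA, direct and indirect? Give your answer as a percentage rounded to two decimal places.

Alice reaches Orbis along 4 paths.
Via Selkirk → Oakfield: 100% × 100% × 25% = 25%.
Via Brightwater: 100% × 5% = 5%.
Via Brightwater → Larkspur: 100% × 7% × 50% = 3.5%.
Via Selkirk → Larkspur: 100% × 65% × 50% = 32.5%.
Total: 25% + 5% + 3.5% + 32.5% = 66%.
Rounded: 66.00%.

66.00%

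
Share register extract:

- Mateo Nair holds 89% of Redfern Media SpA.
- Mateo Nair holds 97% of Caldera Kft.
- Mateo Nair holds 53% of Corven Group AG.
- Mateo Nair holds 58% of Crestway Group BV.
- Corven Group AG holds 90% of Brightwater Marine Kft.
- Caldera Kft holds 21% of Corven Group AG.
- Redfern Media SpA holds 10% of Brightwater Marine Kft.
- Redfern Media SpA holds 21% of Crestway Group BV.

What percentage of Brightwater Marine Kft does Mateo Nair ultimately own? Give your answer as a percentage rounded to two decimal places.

74.93%

Mateo reaches Brightwater along 3 paths.
Via Caldera → Corven: 97% × 21% × 90% = 18.333%.
Via Corven: 53% × 90% = 47.7%.
Via Redfern: 89% × 10% = 8.9%.
Total: 18.333% + 47.7% + 8.9% = 74.933%.
Rounded: 74.93%.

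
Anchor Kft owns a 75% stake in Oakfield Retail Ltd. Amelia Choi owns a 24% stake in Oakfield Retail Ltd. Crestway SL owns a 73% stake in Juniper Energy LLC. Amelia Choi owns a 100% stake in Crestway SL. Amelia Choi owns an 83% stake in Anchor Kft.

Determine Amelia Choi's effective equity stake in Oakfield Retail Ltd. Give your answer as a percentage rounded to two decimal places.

86.25%

Amelia reaches Oakfield along 2 paths.
Via Anchor: 83% × 75% = 62.25%.
Direct stake: 24% = 24%.
Total: 62.25% + 24% = 86.25%.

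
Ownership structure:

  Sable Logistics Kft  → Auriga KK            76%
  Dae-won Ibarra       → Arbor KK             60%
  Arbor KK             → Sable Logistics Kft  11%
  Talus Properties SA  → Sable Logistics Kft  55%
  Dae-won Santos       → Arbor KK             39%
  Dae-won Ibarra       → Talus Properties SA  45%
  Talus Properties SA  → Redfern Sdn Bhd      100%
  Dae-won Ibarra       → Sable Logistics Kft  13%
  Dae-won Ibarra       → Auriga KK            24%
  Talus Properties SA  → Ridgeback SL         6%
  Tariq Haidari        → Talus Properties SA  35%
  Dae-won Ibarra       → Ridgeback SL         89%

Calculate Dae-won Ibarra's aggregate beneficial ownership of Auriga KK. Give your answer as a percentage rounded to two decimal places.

Dae-won Ibarra reaches Auriga along 4 paths.
Via Sable: 13% × 76% = 9.88%.
Via Arbor → Sable: 60% × 11% × 76% = 5.016%.
Via Talus → Sable: 45% × 55% × 76% = 18.81%.
Direct stake: 24% = 24%.
Total: 9.88% + 5.016% + 18.81% + 24% = 57.706%.
Rounded: 57.71%.

57.71%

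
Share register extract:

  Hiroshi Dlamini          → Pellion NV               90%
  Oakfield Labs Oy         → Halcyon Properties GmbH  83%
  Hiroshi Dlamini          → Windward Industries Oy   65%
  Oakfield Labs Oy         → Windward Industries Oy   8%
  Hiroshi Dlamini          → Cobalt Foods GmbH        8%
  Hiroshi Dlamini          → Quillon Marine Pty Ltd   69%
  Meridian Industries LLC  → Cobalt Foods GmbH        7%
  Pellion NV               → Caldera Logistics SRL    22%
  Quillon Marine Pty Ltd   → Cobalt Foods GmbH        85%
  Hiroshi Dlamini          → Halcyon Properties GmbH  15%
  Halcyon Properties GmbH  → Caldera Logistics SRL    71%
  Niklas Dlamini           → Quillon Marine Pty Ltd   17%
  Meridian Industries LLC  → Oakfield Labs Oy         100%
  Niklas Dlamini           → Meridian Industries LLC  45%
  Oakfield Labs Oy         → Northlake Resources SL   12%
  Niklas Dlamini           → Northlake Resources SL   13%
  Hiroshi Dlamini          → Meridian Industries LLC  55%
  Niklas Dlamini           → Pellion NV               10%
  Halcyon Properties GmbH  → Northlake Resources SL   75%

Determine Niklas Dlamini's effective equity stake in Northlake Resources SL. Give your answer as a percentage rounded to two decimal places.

46.41%

Niklas reaches Northlake along 3 paths.
Direct stake: 13% = 13%.
Via Meridian → Oakfield → Halcyon: 45% × 100% × 83% × 75% = 28.0125%.
Via Meridian → Oakfield: 45% × 100% × 12% = 5.4%.
Total: 13% + 28.0125% + 5.4% = 46.4125%.
Rounded: 46.41%.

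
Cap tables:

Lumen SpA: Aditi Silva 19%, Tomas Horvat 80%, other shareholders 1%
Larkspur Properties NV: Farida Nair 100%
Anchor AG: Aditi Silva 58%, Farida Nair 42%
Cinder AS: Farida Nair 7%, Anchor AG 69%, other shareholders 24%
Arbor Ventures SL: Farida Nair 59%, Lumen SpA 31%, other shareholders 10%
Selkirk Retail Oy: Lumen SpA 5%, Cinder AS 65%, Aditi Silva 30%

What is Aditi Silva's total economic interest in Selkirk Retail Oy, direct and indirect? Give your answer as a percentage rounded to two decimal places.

56.96%

Aditi reaches Selkirk along 3 paths.
Via Lumen: 19% × 5% = 0.95%.
Via Anchor → Cinder: 58% × 69% × 65% = 26.013%.
Direct stake: 30% = 30%.
Total: 0.95% + 26.013% + 30% = 56.963%.
Rounded: 56.96%.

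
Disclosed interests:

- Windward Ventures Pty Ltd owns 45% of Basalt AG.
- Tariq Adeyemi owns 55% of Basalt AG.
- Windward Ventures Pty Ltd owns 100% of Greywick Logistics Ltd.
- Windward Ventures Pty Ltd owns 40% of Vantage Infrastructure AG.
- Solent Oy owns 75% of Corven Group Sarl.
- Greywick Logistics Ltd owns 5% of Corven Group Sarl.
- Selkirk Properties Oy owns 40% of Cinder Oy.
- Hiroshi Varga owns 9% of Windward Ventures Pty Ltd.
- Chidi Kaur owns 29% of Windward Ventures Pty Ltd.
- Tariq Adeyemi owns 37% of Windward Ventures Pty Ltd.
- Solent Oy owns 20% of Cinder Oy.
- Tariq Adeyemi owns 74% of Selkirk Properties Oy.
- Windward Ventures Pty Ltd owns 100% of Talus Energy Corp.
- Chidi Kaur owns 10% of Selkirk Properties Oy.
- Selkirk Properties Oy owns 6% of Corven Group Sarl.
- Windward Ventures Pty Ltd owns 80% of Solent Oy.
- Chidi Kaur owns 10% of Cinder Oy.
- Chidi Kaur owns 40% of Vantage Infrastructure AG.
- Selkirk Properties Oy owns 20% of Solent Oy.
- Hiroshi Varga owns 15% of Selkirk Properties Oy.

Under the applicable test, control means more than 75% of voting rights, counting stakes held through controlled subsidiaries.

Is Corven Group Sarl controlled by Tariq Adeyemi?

No

Tariq's largest direct stake is 74% in Selkirk, which does not meet the threshold, so Tariq controls no company.
Neither Tariq nor any entity Tariq controls holds any voting interest in Corven.
So Tariq does not control Corven.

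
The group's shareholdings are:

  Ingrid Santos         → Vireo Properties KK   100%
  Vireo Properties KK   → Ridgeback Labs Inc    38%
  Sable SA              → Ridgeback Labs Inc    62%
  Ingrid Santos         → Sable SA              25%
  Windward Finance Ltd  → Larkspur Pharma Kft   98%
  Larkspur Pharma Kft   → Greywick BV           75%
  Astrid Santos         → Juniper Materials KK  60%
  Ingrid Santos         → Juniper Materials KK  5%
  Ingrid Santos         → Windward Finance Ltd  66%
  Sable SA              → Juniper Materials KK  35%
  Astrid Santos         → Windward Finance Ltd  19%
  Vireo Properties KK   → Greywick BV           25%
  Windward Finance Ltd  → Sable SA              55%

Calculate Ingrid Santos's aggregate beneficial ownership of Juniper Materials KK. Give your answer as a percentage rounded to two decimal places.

26.46%

Ingrid reaches Juniper along 3 paths.
Via Sable: 25% × 35% = 8.75%.
Via Windward → Sable: 66% × 55% × 35% = 12.705%.
Direct stake: 5% = 5%.
Total: 8.75% + 12.705% + 5% = 26.455%.
Rounded: 26.46%.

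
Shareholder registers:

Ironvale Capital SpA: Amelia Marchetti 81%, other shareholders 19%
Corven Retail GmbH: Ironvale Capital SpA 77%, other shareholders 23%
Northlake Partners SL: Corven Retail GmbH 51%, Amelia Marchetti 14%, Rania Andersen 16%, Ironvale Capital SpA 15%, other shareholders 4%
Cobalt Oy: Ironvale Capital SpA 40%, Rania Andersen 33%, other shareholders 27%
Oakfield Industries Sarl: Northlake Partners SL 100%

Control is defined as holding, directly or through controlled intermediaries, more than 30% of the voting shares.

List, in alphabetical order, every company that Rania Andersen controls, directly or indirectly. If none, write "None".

Rania holds 33% of Cobalt, so Rania controls Cobalt.
No other company's threshold is met.

Cobalt Oy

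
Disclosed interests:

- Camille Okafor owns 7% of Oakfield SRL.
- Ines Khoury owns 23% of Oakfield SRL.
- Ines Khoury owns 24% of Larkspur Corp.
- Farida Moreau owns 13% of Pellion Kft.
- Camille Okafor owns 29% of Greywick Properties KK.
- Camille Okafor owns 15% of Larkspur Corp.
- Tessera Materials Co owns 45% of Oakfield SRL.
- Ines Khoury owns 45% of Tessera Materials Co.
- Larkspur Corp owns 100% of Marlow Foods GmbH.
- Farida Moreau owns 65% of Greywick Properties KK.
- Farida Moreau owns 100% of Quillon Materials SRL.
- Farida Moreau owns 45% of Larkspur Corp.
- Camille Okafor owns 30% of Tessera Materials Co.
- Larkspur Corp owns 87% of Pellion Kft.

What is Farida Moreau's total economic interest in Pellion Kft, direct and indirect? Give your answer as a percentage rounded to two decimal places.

Farida reaches Pellion along 2 paths.
Direct stake: 13% = 13%.
Via Larkspur: 45% × 87% = 39.15%.
Total: 13% + 39.15% = 52.15%.

52.15%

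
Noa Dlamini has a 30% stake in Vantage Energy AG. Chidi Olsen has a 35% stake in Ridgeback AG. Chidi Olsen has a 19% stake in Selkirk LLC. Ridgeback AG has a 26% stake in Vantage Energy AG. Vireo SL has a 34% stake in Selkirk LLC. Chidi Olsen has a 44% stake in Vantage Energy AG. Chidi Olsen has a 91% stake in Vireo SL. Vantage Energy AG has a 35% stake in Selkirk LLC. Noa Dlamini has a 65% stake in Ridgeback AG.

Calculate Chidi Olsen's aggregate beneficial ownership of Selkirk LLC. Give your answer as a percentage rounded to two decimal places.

68.53%

Chidi reaches Selkirk along 4 paths.
Via Vantage: 44% × 35% = 15.4%.
Via Ridgeback → Vantage: 35% × 26% × 35% = 3.185%.
Via Vireo: 91% × 34% = 30.94%.
Direct stake: 19% = 19%.
Total: 15.4% + 3.185% + 30.94% + 19% = 68.525%.
Rounded: 68.53%.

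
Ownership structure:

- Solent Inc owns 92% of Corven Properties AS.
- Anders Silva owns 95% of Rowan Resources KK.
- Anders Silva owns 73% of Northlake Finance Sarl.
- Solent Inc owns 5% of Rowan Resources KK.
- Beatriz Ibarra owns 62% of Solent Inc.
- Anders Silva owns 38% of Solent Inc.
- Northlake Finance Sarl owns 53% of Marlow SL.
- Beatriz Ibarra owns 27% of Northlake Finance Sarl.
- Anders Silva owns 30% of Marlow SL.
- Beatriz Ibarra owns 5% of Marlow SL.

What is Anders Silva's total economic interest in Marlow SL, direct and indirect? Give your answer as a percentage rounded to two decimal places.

Anders reaches Marlow along 2 paths.
Direct stake: 30% = 30%.
Via Northlake: 73% × 53% = 38.69%.
Total: 30% + 38.69% = 68.69%.

68.69%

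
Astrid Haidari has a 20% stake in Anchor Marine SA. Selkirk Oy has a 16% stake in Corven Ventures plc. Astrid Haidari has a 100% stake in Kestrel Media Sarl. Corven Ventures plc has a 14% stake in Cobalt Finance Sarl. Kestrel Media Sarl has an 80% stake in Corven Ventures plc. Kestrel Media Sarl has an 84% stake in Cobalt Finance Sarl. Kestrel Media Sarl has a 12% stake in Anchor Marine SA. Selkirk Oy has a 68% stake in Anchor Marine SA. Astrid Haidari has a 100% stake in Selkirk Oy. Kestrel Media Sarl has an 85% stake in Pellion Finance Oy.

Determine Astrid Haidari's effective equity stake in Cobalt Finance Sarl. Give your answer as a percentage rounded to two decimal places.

97.44%

Astrid reaches Cobalt along 3 paths.
Via Kestrel: 100% × 84% = 84%.
Via Kestrel → Corven: 100% × 80% × 14% = 11.2%.
Via Selkirk → Corven: 100% × 16% × 14% = 2.24%.
Total: 84% + 11.2% + 2.24% = 97.44%.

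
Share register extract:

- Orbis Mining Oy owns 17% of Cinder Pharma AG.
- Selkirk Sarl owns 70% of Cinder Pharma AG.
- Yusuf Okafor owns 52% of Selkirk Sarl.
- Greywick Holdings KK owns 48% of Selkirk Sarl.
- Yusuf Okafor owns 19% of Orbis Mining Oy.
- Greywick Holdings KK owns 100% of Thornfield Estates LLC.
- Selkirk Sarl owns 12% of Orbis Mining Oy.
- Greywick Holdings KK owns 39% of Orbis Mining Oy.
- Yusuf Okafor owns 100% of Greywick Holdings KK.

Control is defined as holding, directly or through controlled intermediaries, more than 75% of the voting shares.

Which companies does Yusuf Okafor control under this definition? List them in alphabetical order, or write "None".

Greywick Holdings KK, Selkirk Sarl, Thornfield Estates LLC

Yusuf holds 100% of Greywick, so Yusuf controls Greywick.
Yusuf and Greywick together hold 52% + 48% = 100% of Selkirk, so Yusuf controls Selkirk.
Greywick holds 100% of Thornfield, so Yusuf controls Thornfield.
No other company's threshold is met.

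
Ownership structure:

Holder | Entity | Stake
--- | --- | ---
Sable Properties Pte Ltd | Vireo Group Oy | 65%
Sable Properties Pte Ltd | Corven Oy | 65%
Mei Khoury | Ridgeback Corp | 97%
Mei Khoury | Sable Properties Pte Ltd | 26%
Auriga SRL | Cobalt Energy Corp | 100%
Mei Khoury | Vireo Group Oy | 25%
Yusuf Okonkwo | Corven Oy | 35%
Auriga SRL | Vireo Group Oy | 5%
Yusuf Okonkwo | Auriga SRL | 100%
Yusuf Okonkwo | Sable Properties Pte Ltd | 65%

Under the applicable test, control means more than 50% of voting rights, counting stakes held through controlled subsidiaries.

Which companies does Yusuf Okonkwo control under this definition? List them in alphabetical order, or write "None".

Auriga SRL, Cobalt Energy Corp, Corven Oy, Sable Properties Pte Ltd, Vireo Group Oy

Yusuf holds 65% of Sable, so Yusuf controls Sable.
Yusuf holds 100% of Auriga, so Yusuf controls Auriga.
Yusuf and Sable together hold 35% + 65% = 100% of Corven, so Yusuf controls Corven.
Auriga holds 100% of Cobalt, so Yusuf controls Cobalt.
Sable and Auriga together hold 65% + 5% = 70% of Vireo, so Yusuf controls Vireo.
No other company's threshold is met.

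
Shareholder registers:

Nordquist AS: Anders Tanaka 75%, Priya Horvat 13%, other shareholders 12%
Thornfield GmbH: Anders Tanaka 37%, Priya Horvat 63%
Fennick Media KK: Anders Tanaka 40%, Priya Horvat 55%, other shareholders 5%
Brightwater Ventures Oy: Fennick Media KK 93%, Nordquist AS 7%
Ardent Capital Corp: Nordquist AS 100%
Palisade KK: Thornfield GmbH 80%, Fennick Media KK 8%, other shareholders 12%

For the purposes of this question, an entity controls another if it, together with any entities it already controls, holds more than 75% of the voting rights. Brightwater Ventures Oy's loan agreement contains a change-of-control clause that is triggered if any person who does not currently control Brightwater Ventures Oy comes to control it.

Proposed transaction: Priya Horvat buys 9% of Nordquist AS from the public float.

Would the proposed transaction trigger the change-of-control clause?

The purchase changes only Priya's holdings, so Priya is the only person who could newly come to control Brightwater.
Priya's largest direct stake is 63% in Thornfield, which does not meet the threshold, so Priya controls no company.
Neither Priya nor any entity Priya controls holds any voting interest in Brightwater.
So before the transaction, Priya does not control Brightwater.
After the purchase, Priya's direct stake in Nordquist rises to 13% + 9% = 22%.
Priya's side now holds 22% of Nordquist, not > 75%, so Priya still does not control Nordquist.
After the transaction, neither Priya nor any entity Priya controls holds a voting interest in Brightwater, so Priya still does not control it.
No new person acquires control, so the clause is not triggered.

No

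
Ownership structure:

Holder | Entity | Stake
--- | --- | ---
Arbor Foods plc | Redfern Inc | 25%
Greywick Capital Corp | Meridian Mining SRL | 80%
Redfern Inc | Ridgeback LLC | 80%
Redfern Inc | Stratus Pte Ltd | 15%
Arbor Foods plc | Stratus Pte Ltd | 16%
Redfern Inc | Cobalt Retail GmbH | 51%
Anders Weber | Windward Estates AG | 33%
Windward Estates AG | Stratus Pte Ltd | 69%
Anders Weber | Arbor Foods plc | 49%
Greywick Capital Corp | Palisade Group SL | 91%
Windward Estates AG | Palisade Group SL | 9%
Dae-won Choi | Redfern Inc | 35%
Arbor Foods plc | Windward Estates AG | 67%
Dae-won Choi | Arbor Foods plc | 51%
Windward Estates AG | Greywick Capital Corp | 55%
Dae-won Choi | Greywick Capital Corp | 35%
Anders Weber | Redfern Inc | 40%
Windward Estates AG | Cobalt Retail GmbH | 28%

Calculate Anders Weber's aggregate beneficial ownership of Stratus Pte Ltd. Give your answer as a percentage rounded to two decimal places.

61.10%

Anders reaches Stratus along 5 paths.
Via Redfern: 40% × 15% = 6%.
Via Arbor → Redfern: 49% × 25% × 15% = 1.8375%.
Via Arbor: 49% × 16% = 7.84%.
Via Arbor → Windward: 49% × 67% × 69% = 22.6527%.
Via Windward: 33% × 69% = 22.77%.
Total: 6% + 1.8375% + 7.84% + 22.6527% + 22.77% = 61.1002%.
Rounded: 61.10%.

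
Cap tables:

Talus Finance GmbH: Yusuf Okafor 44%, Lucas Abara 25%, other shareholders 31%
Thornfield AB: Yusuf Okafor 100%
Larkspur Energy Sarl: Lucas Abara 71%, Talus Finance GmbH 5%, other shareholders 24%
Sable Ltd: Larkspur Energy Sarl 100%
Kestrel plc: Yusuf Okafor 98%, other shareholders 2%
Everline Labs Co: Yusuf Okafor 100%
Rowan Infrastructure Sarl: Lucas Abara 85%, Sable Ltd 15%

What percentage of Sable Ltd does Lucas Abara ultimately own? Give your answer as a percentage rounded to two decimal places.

Lucas reaches Sable along 2 paths.
Via Larkspur: 71% × 100% = 71%.
Via Talus → Larkspur: 25% × 5% × 100% = 1.25%.
Total: 71% + 1.25% = 72.25%.

72.25%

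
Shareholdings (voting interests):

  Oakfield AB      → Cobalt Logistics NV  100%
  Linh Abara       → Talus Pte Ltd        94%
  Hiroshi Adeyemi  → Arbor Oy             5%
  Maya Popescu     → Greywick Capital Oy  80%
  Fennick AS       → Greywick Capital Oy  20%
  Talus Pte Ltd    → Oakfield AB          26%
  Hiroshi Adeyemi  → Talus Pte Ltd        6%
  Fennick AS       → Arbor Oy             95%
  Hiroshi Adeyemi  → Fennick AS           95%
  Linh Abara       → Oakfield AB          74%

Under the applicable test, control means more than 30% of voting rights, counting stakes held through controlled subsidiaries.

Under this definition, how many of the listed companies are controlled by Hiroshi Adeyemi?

Hiroshi holds 95% of Fennick, so Hiroshi controls Fennick.
Hiroshi and Fennick together hold 5% + 95% = 100% of Arbor, so Hiroshi controls Arbor.
No other company's threshold is met.
Hiroshi controls 2 companies.

2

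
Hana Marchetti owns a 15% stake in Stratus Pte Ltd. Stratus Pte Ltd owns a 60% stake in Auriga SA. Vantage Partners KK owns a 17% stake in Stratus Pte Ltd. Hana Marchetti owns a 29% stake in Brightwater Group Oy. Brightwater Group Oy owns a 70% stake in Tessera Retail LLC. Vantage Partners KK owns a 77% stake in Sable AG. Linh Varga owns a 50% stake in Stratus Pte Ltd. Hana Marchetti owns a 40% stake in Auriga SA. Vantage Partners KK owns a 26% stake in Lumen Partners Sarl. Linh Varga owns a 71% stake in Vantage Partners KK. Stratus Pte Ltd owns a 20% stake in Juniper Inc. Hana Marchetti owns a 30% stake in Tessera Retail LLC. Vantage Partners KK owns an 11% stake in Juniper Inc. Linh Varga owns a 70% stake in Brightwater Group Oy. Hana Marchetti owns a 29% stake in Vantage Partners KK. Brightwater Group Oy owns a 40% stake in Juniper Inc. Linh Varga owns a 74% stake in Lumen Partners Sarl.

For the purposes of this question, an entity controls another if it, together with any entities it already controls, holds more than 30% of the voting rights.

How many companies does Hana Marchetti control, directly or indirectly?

1

Hana holds 40% of Auriga, so Hana controls Auriga.
No other company's threshold is met.
Hana controls 1 company.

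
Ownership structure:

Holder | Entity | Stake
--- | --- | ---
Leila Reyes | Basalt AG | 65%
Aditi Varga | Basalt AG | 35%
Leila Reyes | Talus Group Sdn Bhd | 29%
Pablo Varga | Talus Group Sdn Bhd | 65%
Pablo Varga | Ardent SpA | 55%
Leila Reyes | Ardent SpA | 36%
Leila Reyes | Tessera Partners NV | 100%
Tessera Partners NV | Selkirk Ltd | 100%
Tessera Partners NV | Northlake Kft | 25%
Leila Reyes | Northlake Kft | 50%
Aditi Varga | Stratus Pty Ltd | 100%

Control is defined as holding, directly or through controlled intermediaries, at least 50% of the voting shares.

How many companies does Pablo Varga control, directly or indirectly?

Pablo holds 65% of Talus, so Pablo controls Talus.
Pablo holds 55% of Ardent, so Pablo controls Ardent.
No other company's threshold is met.
Pablo controls 2 companies.

2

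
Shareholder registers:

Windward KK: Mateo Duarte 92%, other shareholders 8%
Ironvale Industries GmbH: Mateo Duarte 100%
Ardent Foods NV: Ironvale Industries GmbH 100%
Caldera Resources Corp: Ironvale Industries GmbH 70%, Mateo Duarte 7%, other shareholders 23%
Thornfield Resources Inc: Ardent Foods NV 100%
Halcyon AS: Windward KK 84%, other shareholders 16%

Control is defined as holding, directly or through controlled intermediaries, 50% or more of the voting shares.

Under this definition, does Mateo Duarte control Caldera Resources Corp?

Mateo holds 100% of Ironvale, so Mateo controls Ironvale.
Ironvale and Mateo together hold 70% + 7% = 77% of Caldera, so Mateo controls Caldera.

Yes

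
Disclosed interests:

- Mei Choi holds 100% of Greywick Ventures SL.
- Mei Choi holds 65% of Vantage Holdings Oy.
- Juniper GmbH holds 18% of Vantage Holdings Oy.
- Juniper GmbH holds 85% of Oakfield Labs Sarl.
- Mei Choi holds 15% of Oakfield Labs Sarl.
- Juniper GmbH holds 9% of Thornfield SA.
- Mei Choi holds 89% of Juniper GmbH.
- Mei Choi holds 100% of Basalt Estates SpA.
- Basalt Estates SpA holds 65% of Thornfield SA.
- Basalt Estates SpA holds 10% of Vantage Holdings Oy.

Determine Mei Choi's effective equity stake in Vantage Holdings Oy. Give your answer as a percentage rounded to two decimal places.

91.02%

Mei reaches Vantage along 3 paths.
Via Juniper: 89% × 18% = 16.02%.
Direct stake: 65% = 65%.
Via Basalt: 100% × 10% = 10%.
Total: 16.02% + 65% + 10% = 91.02%.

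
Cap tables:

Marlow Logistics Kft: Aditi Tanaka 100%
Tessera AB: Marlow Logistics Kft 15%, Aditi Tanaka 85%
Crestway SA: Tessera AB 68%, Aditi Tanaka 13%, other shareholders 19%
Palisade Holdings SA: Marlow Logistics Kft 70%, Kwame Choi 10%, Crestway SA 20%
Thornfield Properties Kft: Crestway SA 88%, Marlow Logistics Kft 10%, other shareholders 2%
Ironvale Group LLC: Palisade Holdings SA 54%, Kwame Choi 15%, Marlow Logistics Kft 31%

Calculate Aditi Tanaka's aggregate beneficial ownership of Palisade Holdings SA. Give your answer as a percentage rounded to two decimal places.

Aditi reaches Palisade along 4 paths.
Via Marlow: 100% × 70% = 70%.
Via Marlow → Tessera → Crestway: 100% × 15% × 68% × 20% = 2.04%.
Via Tessera → Crestway: 85% × 68% × 20% = 11.56%.
Via Crestway: 13% × 20% = 2.6%.
Total: 70% + 2.04% + 11.56% + 2.6% = 86.2%.
Rounded: 86.20%.

86.20%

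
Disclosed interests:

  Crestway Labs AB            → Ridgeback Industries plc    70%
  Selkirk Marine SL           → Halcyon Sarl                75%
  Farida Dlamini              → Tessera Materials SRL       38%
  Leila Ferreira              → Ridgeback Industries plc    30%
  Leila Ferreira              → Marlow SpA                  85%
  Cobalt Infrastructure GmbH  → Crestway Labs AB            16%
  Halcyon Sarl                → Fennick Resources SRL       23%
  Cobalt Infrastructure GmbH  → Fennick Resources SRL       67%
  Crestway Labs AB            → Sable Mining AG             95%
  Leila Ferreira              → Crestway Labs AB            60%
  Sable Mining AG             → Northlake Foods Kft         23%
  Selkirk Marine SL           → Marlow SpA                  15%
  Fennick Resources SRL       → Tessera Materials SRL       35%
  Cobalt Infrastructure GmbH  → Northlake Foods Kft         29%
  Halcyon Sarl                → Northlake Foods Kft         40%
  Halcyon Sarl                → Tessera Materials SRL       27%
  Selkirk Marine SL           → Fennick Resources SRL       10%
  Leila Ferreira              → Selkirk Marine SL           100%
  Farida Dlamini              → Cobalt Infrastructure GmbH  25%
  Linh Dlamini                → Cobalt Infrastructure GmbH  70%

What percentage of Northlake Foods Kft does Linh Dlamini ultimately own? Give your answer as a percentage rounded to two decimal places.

22.75%

Linh reaches Northlake along 2 paths.
Via Cobalt: 70% × 29% = 20.3%.
Via Cobalt → Crestway → Sable: 70% × 16% × 95% × 23% = 2.4472%.
Total: 20.3% + 2.4472% = 22.7472%.
Rounded: 22.75%.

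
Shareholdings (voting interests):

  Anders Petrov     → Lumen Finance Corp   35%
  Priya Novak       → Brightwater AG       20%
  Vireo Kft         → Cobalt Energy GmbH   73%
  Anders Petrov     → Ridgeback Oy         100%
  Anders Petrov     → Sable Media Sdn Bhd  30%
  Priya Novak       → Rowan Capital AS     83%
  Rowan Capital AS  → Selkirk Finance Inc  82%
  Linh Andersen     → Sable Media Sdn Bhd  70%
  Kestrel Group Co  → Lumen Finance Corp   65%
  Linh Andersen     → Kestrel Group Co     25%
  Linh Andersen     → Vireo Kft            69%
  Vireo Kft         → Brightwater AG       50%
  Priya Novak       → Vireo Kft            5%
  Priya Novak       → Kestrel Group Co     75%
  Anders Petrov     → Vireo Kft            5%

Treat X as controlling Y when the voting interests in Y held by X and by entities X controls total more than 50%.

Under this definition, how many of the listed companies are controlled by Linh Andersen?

Linh holds 70% of Sable, so Linh controls Sable.
Linh holds 69% of Vireo, so Linh controls Vireo.
Vireo holds 73% of Cobalt, so Linh controls Cobalt.
No other company's threshold is met.
Linh controls 3 companies.

3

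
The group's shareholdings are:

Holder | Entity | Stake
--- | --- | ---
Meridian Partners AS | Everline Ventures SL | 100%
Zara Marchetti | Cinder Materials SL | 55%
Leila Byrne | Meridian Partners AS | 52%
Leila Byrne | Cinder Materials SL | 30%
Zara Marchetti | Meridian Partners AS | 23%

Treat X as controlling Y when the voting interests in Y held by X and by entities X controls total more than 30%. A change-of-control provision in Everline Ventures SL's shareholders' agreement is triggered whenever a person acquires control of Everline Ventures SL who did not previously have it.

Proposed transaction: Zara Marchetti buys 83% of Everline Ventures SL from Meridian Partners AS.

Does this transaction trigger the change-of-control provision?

The purchase adds only to Zara's holdings (Meridian's stake shrinks), so Zara is the only person who could newly come to control Everline.
Zara holds 55% of Cinder, so Zara controls Cinder.
Neither Zara nor any entity Zara controls holds any voting interest in Everline.
So before the transaction, Zara does not control Everline.
After the purchase, Zara holds 83% of Everline directly, and Meridian's stake falls to 17%.
Zara holds 83% of Everline, so Zara controls Everline.
Zara did not control Everline before and does after, so the clause is triggered.

Yes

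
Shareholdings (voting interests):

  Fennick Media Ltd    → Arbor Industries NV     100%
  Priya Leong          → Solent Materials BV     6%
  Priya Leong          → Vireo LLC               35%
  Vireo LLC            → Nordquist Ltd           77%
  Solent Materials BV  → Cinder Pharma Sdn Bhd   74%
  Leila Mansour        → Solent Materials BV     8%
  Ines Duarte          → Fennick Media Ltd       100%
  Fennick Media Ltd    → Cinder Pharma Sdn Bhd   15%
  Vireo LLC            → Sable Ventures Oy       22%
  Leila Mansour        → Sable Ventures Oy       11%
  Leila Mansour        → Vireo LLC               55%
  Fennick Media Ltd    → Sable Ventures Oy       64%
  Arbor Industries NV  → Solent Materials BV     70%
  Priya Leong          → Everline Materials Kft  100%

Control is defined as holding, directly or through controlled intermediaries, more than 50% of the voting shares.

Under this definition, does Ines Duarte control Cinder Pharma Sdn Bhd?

Yes

Ines holds 100% of Fennick, so Ines controls Fennick.
Fennick holds 100% of Arbor, so Ines controls Arbor.
Arbor holds 70% of Solent, so Ines controls Solent.
Fennick and Solent together hold 15% + 74% = 89% of Cinder, so Ines controls Cinder.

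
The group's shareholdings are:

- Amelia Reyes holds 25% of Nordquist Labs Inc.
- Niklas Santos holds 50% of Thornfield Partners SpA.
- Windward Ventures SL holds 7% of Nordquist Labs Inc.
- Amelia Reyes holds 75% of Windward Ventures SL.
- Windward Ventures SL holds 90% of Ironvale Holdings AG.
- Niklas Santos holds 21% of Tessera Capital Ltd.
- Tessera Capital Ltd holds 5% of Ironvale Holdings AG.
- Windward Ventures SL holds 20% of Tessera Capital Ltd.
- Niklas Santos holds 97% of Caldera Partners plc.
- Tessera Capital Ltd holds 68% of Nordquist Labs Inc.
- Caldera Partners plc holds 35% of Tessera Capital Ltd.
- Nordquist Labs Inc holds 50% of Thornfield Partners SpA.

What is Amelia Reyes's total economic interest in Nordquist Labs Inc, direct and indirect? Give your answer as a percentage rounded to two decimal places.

40.45%

Amelia reaches Nordquist along 3 paths.
Direct stake: 25% = 25%.
Via Windward: 75% × 7% = 5.25%.
Via Windward → Tessera: 75% × 20% × 68% = 10.2%.
Total: 25% + 5.25% + 10.2% = 40.45%.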